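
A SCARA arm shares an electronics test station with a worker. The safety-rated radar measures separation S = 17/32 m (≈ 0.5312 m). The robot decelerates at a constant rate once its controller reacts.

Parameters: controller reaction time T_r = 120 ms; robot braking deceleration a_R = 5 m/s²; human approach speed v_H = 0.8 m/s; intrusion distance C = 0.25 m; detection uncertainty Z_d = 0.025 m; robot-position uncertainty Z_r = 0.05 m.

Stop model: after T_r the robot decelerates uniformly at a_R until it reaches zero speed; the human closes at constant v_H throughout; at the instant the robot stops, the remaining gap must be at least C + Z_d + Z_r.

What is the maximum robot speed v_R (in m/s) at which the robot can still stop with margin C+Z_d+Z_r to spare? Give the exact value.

v_R_max = 7/20 m/s = 0.3500 m/s

quadratic (1/10)·v² + (7/25)·v + (-441/4000) = 0
  disc = (7/25)² − 4·(1/10)·(-441/4000) = 49/400 ; √disc = 7/20
  v_R = (−(7/25) + 7/20) / (2·(1/10)) = 7/20 m/s
check:
stop time T_s = (7/20)/5 = 0.0700 s
robot covers v_R·T_r = 0.3500·0.1200 = 0.0420 m before braking
robot covers 0.3500·0.0700 − ½·5.0000·0.0700² = 0.0123 m while stopping
human closes 0.8000·0.1900 = 0.1520 m
C+Z_d+Z_r = 0.2500+0.0250+0.0500 = 0.3250 m
sum ≈ 0.0420+0.0123+0.1520+0.3250 ≈ 0.5312 m = S ✓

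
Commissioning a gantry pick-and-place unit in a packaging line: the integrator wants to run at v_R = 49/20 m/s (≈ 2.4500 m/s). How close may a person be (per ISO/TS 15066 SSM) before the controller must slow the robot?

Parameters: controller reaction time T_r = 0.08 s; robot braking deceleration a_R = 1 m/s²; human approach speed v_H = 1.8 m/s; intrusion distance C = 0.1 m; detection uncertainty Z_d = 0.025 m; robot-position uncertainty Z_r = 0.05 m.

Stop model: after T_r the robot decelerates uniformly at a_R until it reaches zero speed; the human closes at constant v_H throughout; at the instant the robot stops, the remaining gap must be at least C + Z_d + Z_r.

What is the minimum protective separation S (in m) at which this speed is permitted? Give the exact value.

stop time T_s = (49/20)/1 = 2.4500 s
reaction-phase robot travel = 2.4500·0.0800 = 0.1960 m
robot covers 2.4500·2.4500 − ½·1.0000·2.4500² = 3.0013 m while stopping
human over T_r+T_s: 1.8000·(0.0800+2.4500) = 4.5540 m
C+Z_d+Z_r = 0.1000+0.0250+0.0500 = 0.1750 m
S_min ≈ 0.1960+3.0013+4.5540+0.1750  ⇒  S_min = 6341/800 m

S_min = 6341/800 m = 7.9262 m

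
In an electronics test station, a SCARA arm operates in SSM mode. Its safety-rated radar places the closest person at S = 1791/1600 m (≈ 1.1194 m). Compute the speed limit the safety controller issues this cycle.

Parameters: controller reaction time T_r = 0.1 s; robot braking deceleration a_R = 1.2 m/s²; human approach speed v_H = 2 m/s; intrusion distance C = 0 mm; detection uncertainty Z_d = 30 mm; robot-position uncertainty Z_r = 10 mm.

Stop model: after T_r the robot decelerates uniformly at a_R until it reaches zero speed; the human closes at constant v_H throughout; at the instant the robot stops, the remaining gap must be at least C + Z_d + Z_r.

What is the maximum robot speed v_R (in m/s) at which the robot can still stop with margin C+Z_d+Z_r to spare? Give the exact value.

quadratic (5/12)·v² + (53/30)·v + (-1407/1600) = 0
  disc = (53/30)² − 4·(5/12)·(-1407/1600) = 66049/14400 ; √disc = 257/120
  v_R = (−(53/30) + 257/120) / (2·(5/12)) = 9/20 m/s
check:
stop time T_s = (9/20)/(6/5) = 0.3750 s
reaction-phase robot travel = 0.4500·0.1000 = 0.0450 m
robot covers 0.4500·0.3750 − ½·1.2000·0.3750² = 0.0844 m while stopping
human closes 2.0000·0.4750 = 0.9500 m
C+Z_d+Z_r = 0.0000+0.0300+0.0100 = 0.0400 m
sum ≈ 0.0450+0.0844+0.9500+0.0400 ≈ 1.1194 m = S ✓

v_R_max = 9/20 m/s = 0.4500 m/s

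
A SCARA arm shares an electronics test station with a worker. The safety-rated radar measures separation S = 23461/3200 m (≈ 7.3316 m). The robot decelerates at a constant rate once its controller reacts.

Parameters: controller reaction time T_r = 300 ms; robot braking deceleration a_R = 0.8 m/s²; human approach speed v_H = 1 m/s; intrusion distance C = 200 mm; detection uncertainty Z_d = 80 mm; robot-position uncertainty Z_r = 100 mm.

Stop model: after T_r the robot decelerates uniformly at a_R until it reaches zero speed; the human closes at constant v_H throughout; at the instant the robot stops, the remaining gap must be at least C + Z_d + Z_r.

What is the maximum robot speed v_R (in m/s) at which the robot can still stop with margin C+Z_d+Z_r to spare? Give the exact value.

v_R_max = 9/4 m/s = 2.2500 m/s

collect terms ⇒ (5/8)·v_R² + (31/20)·v_R + (-4257/640) = 0
  disc = (31/20)² − 4·(5/8)·(-4257/640) = 121801/6400 ; √disc = 349/80
  v_R = (−(31/20) + 349/80) / (2·(5/8)) = 9/4 m/s
check:
T_s = v_R/a_R = (9/4)/(4/5) = 2.8125 s
robot in T_r: 2.2500·0.3000 = 0.6750 m
robot under decel: 2.2500²/(2·0.8000) = 3.1641 m
person approaches 1.0000·(0.3000+2.8125) = 3.1125 m
margins: 0.2000+0.0800+0.1000 = 0.3800 m
sum ≈ 0.6750+3.1641+3.1125+0.3800 ≈ 7.3316 m = S ✓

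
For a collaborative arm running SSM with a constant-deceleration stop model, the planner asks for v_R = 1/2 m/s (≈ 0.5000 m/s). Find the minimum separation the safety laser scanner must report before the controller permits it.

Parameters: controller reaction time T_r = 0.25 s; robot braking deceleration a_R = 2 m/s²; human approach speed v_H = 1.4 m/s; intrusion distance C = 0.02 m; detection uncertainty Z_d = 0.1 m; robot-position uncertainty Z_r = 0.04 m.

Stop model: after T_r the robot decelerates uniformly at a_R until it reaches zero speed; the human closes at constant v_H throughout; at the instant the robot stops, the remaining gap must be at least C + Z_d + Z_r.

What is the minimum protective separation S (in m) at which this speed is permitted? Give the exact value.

T_s = v_R/a_R = (1/2)/2 = 0.2500 s
reaction-phase robot travel = 0.5000·0.2500 = 0.1250 m
braking distance = 0.5000²/(2·2.0000) = 0.0625 m
human closes 1.4000·0.5000 = 0.7000 m
residual clearance needed = 0.0200+0.1000+0.0400 = 0.1600 m
S_min ≈ 0.1250+0.0625+0.7000+0.1600  ⇒  S_min = 419/400 m

S_min = 419/400 m = 1.0475 m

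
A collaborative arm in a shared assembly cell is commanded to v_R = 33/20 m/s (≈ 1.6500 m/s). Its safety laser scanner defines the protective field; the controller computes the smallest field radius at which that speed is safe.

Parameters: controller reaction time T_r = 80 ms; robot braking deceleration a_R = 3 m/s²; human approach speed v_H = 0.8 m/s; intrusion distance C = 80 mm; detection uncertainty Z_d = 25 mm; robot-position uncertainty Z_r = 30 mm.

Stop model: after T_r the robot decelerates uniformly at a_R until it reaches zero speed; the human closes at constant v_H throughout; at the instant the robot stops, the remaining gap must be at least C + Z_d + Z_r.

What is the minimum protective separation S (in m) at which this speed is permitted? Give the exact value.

S_min = 4899/4000 m = 1.2248 m

braking lasts T_s = (33/20)/3 = 0.5500 s
reaction-phase robot travel = 1.6500·0.0800 = 0.1320 m
robot under decel: 1.6500²/(2·3.0000) = 0.4537 m
human over T_r+T_s: 0.8000·(0.0800+0.5500) = 0.5040 m
C+Z_d+Z_r = 0.0800+0.0250+0.0300 = 0.1350 m
S_min ≈ 0.1320+0.4537+0.5040+0.1350  ⇒  S_min = 4899/4000 m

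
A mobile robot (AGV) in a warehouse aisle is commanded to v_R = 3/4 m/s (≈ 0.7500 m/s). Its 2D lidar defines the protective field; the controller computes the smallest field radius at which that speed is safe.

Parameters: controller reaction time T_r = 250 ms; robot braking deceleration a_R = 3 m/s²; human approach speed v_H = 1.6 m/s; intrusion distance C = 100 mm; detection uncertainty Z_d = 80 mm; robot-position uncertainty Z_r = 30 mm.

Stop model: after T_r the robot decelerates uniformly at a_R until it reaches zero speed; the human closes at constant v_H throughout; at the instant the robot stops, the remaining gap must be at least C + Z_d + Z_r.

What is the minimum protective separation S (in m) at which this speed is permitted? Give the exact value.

S_min = 1033/800 m = 1.2913 m

T_s = v_R/a_R = (3/4)/3 = 0.2500 s
robot covers v_R·T_r = 0.7500·0.2500 = 0.1875 m before braking
robot covers 0.7500·0.2500 − ½·3.0000·0.2500² = 0.0938 m while stopping
person approaches 1.6000·(0.2500+0.2500) = 0.8000 m
margins: 0.1000+0.0800+0.0300 = 0.2100 m
S_min ≈ 0.1875+0.0938+0.8000+0.2100  ⇒  S_min = 1033/800 m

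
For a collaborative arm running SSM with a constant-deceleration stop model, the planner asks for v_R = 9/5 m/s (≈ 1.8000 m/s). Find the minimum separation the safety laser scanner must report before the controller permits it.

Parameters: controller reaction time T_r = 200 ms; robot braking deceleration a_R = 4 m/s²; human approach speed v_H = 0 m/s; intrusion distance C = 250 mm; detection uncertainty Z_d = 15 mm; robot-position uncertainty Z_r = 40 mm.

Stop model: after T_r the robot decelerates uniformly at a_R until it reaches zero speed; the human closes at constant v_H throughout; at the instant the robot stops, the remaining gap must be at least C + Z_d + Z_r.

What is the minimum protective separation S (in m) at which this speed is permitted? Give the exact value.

stop time T_s = (9/5)/4 = 0.4500 s
robot covers v_R·T_r = 1.8000·0.2000 = 0.3600 m before braking
robot under decel: 1.8000²/(2·4.0000) = 0.4050 m
human over T_r+T_s: 0.0000·(0.2000+0.4500) = 0.0000 m
residual clearance needed = 0.2500+0.0150+0.0400 = 0.3050 m
S_min ≈ 0.3600+0.4050+0.0000+0.3050  ⇒  S_min = 107/100 m

S_min = 107/100 m = 1.0700 m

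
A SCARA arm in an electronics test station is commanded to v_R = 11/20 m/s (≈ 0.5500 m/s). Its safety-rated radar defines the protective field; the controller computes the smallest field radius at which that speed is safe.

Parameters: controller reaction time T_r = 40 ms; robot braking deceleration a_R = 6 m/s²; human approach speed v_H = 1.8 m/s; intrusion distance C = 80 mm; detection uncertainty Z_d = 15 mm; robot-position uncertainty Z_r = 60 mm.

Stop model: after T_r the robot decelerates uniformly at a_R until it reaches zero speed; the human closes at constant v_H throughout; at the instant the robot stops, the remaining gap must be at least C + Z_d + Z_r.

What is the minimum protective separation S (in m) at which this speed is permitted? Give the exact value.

stop time T_s = (11/20)/6 = 0.0917 s
robot in T_r: 0.5500·0.0400 = 0.0220 m
braking distance = 0.5500²/(2·6.0000) = 0.0252 m
person approaches 1.8000·(0.0400+0.0917) = 0.2370 m
C+Z_d+Z_r = 0.0800+0.0150+0.0600 = 0.1550 m
S_min ≈ 0.0220+0.0252+0.2370+0.1550  ⇒  S_min = 10541/24000 m

S_min = 10541/24000 m = 0.4392 m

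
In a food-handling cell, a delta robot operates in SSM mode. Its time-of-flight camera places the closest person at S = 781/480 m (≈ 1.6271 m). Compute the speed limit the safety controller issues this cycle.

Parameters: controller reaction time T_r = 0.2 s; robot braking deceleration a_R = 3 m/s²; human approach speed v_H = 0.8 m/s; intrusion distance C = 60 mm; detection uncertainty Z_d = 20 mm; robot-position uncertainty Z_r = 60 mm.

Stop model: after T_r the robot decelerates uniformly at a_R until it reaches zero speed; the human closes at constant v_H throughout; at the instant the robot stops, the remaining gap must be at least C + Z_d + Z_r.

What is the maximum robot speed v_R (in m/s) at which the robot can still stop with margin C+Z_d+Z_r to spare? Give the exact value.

quadratic (1/6)·v² + (7/15)·v + (-637/480) = 0
  disc = (7/15)² − 4·(1/6)·(-637/480) = 441/400 ; √disc = 21/20
  v_R = (−(7/15) + 21/20) / (2·(1/6)) = 7/4 m/s
check:
T_s = v_R/a_R = (7/4)/3 = 0.5833 s
robot covers v_R·T_r = 1.7500·0.2000 = 0.3500 m before braking
robot covers 1.7500·0.5833 − ½·3.0000·0.5833² = 0.5104 m while stopping
person approaches 0.8000·(0.2000+0.5833) = 0.6267 m
residual clearance needed = 0.0600+0.0200+0.0600 = 0.1400 m
sum ≈ 0.3500+0.5104+0.6267+0.1400 ≈ 1.6271 m = S ✓

v_R_max = 7/4 m/s = 1.7500 m/s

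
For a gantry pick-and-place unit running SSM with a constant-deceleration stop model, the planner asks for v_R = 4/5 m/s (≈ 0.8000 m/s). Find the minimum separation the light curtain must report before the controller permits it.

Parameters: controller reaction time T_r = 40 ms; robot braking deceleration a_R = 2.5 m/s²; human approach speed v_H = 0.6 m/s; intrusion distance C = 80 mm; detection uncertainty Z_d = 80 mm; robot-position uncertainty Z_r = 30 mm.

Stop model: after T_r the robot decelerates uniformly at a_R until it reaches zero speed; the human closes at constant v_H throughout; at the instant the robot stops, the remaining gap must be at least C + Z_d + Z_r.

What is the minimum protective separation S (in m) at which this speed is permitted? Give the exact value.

T_s = v_R/a_R = (4/5)/(5/2) = 0.3200 s
robot in T_r: 0.8000·0.0400 = 0.0320 m
braking distance = 0.8000²/(2·2.5000) = 0.1280 m
human over T_r+T_s: 0.6000·(0.0400+0.3200) = 0.2160 m
margins: 0.0800+0.0800+0.0300 = 0.1900 m
S_min ≈ 0.0320+0.1280+0.2160+0.1900  ⇒  S_min = 283/500 m

S_min = 283/500 m = 0.5660 m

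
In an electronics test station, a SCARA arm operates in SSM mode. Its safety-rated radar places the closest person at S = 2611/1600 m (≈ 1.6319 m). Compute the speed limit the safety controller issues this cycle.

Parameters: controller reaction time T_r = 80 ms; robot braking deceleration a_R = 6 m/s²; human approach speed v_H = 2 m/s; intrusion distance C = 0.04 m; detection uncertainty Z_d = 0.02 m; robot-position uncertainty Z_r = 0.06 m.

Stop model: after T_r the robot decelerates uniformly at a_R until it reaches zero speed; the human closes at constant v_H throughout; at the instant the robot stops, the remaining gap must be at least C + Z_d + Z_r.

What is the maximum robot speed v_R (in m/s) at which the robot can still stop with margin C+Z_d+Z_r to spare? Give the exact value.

collect terms ⇒ (1/12)·v_R² + (31/75)·v_R + (-2163/1600) = 0
  disc = (31/75)² − 4·(1/12)·(-2163/1600) = 223729/360000 ; √disc = 473/600
  v_R = (−(31/75) + 473/600) / (2·(1/12)) = 9/4 m/s
check:
T_s = v_R/a_R = (9/4)/6 = 0.3750 s
robot covers v_R·T_r = 2.2500·0.0800 = 0.1800 m before braking
braking distance = 2.2500²/(2·6.0000) = 0.4219 m
human over T_r+T_s: 2.0000·(0.0800+0.3750) = 0.9100 m
C+Z_d+Z_r = 0.0400+0.0200+0.0600 = 0.1200 m
sum ≈ 0.1800+0.4219+0.9100+0.1200 ≈ 1.6319 m = S ✓

v_R_max = 9/4 m/s = 2.2500 m/s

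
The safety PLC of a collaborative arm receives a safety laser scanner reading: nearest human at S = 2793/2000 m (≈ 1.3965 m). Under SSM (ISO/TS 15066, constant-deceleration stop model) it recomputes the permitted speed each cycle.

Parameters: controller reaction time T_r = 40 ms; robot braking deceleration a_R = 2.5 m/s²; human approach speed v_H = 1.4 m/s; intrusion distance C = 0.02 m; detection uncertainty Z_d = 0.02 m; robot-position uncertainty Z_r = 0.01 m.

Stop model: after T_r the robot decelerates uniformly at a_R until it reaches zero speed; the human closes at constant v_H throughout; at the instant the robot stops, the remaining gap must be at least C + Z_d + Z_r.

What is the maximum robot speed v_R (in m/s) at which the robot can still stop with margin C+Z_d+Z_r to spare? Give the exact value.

v_R_max = 29/20 m/s = 1.4500 m/s

quadratic (1/5)·v² + (3/5)·v + (-2581/2000) = 0
  disc = (3/5)² − 4·(1/5)·(-2581/2000) = 3481/2500 ; √disc = 59/50
  v_R = (−(3/5) + 59/50) / (2·(1/5)) = 29/20 m/s
check:
stop time T_s = (29/20)/(5/2) = 0.5800 s
robot covers v_R·T_r = 1.4500·0.0400 = 0.0580 m before braking
robot covers 1.4500·0.5800 − ½·2.5000·0.5800² = 0.4205 m while stopping
human closes 1.4000·0.6200 = 0.8680 m
residual clearance needed = 0.0200+0.0200+0.0100 = 0.0500 m
sum ≈ 0.0580+0.4205+0.8680+0.0500 ≈ 1.3965 m = S ✓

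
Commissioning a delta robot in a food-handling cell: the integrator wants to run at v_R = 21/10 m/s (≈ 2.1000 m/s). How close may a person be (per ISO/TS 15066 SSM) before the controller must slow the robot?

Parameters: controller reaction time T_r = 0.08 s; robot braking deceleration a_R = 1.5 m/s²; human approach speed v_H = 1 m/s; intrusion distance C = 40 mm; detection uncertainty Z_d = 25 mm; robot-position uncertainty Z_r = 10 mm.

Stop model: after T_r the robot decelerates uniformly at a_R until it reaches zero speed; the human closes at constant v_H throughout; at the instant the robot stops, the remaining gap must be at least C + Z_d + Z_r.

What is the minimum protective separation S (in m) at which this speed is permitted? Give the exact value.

T_s = v_R/a_R = (21/10)/(3/2) = 1.4000 s
reaction-phase robot travel = 2.1000·0.0800 = 0.1680 m
braking distance = 2.1000²/(2·1.5000) = 1.4700 m
human over T_r+T_s: 1.0000·(0.0800+1.4000) = 1.4800 m
C+Z_d+Z_r = 0.0400+0.0250+0.0100 = 0.0750 m
S_min ≈ 0.1680+1.4700+1.4800+0.0750  ⇒  S_min = 3193/1000 m

S_min = 3193/1000 m = 3.1930 m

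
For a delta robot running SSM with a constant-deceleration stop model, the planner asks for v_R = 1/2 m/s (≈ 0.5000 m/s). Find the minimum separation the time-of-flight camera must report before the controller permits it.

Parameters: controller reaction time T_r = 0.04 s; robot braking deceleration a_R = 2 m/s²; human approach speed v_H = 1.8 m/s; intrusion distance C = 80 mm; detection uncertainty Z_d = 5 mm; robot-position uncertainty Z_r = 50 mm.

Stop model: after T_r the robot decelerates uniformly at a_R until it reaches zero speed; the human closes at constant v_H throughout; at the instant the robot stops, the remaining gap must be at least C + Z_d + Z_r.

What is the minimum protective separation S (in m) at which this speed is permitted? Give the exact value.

T_s = v_R/a_R = (1/2)/2 = 0.2500 s
reaction-phase robot travel = 0.5000·0.0400 = 0.0200 m
robot under decel: 0.5000²/(2·2.0000) = 0.0625 m
human over T_r+T_s: 1.8000·(0.0400+0.2500) = 0.5220 m
C+Z_d+Z_r = 0.0800+0.0050+0.0500 = 0.1350 m
S_min ≈ 0.0200+0.0625+0.5220+0.1350  ⇒  S_min = 1479/2000 m

S_min = 1479/2000 m = 0.7395 m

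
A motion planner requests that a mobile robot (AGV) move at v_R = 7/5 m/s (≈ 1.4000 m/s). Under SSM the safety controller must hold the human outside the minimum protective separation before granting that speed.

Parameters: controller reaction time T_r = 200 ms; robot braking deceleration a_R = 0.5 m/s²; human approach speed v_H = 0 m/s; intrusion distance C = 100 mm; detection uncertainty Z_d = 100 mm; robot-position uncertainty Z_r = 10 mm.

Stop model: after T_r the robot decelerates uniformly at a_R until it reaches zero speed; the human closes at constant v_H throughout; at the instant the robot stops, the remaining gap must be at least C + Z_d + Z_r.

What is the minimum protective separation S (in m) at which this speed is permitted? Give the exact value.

braking lasts T_s = (7/5)/(1/2) = 2.8000 s
robot in T_r: 1.4000·0.2000 = 0.2800 m
robot covers 1.4000·2.8000 − ½·0.5000·2.8000² = 1.9600 m while stopping
human over T_r+T_s: 0.0000·(0.2000+2.8000) = 0.0000 m
margins: 0.1000+0.1000+0.0100 = 0.2100 m
S_min ≈ 0.2800+1.9600+0.0000+0.2100  ⇒  S_min = 49/20 m

S_min = 49/20 m = 2.4500 m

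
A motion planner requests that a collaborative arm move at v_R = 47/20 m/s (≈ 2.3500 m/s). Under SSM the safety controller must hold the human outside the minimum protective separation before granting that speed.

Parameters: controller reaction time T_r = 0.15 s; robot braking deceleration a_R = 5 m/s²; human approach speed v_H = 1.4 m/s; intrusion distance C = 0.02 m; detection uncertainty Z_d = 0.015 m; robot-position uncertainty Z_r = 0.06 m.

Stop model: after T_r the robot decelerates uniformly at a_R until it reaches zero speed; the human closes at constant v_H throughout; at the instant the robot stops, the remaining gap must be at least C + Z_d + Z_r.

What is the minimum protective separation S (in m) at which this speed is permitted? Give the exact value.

T_s = v_R/a_R = (47/20)/5 = 0.4700 s
reaction-phase robot travel = 2.3500·0.1500 = 0.3525 m
robot under decel: 2.3500²/(2·5.0000) = 0.5523 m
human closes 1.4000·0.6200 = 0.8680 m
C+Z_d+Z_r = 0.0200+0.0150+0.0600 = 0.0950 m
S_min ≈ 0.3525+0.5523+0.8680+0.0950  ⇒  S_min = 7471/4000 m

S_min = 7471/4000 m = 1.8678 m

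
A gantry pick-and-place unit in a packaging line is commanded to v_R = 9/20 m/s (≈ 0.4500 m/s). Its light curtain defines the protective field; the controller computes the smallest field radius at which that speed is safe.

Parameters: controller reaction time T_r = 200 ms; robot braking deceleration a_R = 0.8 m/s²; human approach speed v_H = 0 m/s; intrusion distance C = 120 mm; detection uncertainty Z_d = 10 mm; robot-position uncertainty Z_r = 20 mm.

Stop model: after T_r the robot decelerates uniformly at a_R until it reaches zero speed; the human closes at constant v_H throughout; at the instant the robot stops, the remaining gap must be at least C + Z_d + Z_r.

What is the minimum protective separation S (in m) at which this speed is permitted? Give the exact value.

S_min = 1173/3200 m = 0.3666 m

stop time T_s = (9/20)/(4/5) = 0.5625 s
robot covers v_R·T_r = 0.4500·0.2000 = 0.0900 m before braking
braking distance = 0.4500²/(2·0.8000) = 0.1266 m
human closes 0.0000·0.7625 = 0.0000 m
C+Z_d+Z_r = 0.1200+0.0100+0.0200 = 0.1500 m
S_min ≈ 0.0900+0.1266+0.0000+0.1500  ⇒  S_min = 1173/3200 m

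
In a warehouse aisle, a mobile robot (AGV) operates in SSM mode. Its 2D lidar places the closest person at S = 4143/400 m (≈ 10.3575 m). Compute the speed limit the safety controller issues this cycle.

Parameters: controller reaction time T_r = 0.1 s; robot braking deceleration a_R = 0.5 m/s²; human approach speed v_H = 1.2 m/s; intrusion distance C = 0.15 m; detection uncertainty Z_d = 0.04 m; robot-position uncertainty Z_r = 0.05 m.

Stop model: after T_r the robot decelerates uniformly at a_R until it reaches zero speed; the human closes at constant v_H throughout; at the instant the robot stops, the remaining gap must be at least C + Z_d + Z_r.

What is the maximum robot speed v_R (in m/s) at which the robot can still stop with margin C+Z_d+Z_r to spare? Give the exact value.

v_R_max = 43/20 m/s = 2.1500 m/s

at the boundary: (1)·v² + (5/2)·v + (-3999/400) = 0
  disc = (5/2)² − 4·(1)·(-3999/400) = 1156/25 ; √disc = 34/5
  v_R = (−(5/2) + 34/5) / (2·(1)) = 43/20 m/s
check:
T_s = v_R/a_R = (43/20)/(1/2) = 4.3000 s
reaction-phase robot travel = 2.1500·0.1000 = 0.2150 m
braking distance = 2.1500²/(2·0.5000) = 4.6225 m
human closes 1.2000·4.4000 = 5.2800 m
margins: 0.1500+0.0400+0.0500 = 0.2400 m
sum ≈ 0.2150+4.6225+5.2800+0.2400 ≈ 10.3575 m = S ✓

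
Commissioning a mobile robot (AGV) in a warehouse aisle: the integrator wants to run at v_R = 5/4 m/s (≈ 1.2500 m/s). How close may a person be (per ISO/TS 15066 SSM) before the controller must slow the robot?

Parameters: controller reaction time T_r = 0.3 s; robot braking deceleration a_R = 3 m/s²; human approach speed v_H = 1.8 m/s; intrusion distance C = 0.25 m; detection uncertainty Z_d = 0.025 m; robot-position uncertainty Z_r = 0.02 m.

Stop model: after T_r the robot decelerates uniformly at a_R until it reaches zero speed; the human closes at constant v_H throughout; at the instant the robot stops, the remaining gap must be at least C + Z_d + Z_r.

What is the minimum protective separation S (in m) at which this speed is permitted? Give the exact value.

stop time T_s = (5/4)/3 = 0.4167 s
robot in T_r: 1.2500·0.3000 = 0.3750 m
braking distance = 1.2500²/(2·3.0000) = 0.2604 m
human over T_r+T_s: 1.8000·(0.3000+0.4167) = 1.2900 m
residual clearance needed = 0.2500+0.0250+0.0200 = 0.2950 m
S_min ≈ 0.3750+0.2604+1.2900+0.2950  ⇒  S_min = 5329/2400 m

S_min = 5329/2400 m = 2.2204 m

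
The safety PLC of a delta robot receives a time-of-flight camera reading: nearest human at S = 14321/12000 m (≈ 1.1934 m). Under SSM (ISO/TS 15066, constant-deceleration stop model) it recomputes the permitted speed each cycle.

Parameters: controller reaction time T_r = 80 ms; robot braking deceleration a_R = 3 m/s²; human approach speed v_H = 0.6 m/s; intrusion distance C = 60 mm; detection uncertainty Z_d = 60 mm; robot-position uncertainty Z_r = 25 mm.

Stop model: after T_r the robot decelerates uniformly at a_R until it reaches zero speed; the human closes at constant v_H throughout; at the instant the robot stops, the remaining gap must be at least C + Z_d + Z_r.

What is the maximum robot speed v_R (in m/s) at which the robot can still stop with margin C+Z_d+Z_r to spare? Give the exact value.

v_R_max = 7/4 m/s = 1.7500 m/s

at the boundary: (1/6)·v² + (7/25)·v + (-2401/2400) = 0
  disc = (7/25)² − 4·(1/6)·(-2401/2400) = 67081/90000 ; √disc = 259/300
  v_R = (−(7/25) + 259/300) / (2·(1/6)) = 7/4 m/s
check:
stop time T_s = (7/4)/3 = 0.5833 s
robot in T_r: 1.7500·0.0800 = 0.1400 m
robot under decel: 1.7500²/(2·3.0000) = 0.5104 m
human closes 0.6000·0.6633 = 0.3980 m
residual clearance needed = 0.0600+0.0600+0.0250 = 0.1450 m
sum ≈ 0.1400+0.5104+0.3980+0.1450 ≈ 1.1934 m = S ✓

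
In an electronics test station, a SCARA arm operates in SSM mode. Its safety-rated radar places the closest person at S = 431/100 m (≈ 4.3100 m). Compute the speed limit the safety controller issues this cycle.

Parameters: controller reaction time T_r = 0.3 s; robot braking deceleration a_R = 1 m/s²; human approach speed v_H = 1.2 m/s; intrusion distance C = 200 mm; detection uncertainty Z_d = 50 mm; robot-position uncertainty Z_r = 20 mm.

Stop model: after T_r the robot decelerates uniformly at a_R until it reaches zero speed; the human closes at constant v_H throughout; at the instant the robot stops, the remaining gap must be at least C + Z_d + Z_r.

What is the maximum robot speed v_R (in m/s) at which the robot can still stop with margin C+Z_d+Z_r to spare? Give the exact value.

collect terms ⇒ (1/2)·v_R² + (3/2)·v_R + (-92/25) = 0
  disc = (3/2)² − 4·(1/2)·(-92/25) = 961/100 ; √disc = 31/10
  v_R = (−(3/2) + 31/10) / (2·(1/2)) = 8/5 m/s
check:
T_s = v_R/a_R = (8/5)/1 = 1.6000 s
reaction-phase robot travel = 1.6000·0.3000 = 0.4800 m
braking distance = 1.6000²/(2·1.0000) = 1.2800 m
human closes 1.2000·1.9000 = 2.2800 m
C+Z_d+Z_r = 0.2000+0.0500+0.0200 = 0.2700 m
sum ≈ 0.4800+1.2800+2.2800+0.2700 ≈ 4.3100 m = S ✓

v_R_max = 8/5 m/s = 1.6000 m/s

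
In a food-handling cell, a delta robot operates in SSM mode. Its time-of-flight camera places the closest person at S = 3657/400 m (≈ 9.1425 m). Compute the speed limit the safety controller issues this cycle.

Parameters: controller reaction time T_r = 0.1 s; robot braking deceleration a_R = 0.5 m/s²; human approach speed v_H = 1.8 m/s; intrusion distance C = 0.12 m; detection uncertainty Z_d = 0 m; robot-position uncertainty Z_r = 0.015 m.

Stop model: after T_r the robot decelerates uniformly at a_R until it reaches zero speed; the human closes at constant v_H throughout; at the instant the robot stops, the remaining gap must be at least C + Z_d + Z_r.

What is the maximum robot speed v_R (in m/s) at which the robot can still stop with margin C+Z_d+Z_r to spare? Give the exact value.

v_R_max = 33/20 m/s = 1.6500 m/s

at the boundary: (1)·v² + (37/10)·v + (-3531/400) = 0
  disc = (37/10)² − 4·(1)·(-3531/400) = 49 ; √disc = 7
  v_R = (−(37/10) + 7) / (2·(1)) = 33/20 m/s
check:
stop time T_s = (33/20)/(1/2) = 3.3000 s
robot covers v_R·T_r = 1.6500·0.1000 = 0.1650 m before braking
robot under decel: 1.6500²/(2·0.5000) = 2.7225 m
person approaches 1.8000·(0.1000+3.3000) = 6.1200 m
residual clearance needed = 0.1200+0.0000+0.0150 = 0.1350 m
sum ≈ 0.1650+2.7225+6.1200+0.1350 ≈ 9.1425 m = S ✓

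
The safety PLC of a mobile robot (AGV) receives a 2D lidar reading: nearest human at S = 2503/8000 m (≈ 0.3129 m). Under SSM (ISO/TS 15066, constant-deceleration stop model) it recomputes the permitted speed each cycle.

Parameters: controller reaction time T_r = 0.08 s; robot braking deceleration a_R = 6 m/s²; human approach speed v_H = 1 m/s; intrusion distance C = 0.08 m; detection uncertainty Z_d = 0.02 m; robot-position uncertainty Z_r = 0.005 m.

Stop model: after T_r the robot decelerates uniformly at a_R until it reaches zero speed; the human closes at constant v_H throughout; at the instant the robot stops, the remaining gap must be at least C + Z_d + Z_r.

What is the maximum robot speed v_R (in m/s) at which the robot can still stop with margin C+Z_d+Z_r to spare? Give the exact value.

v_R_max = 9/20 m/s = 0.4500 m/s

collect terms ⇒ (1/12)·v_R² + (37/150)·v_R + (-1023/8000) = 0
  disc = (37/150)² − 4·(1/12)·(-1023/8000) = 37249/360000 ; √disc = 193/600
  v_R = (−(37/150) + 193/600) / (2·(1/12)) = 9/20 m/s
check:
braking lasts T_s = (9/20)/6 = 0.0750 s
reaction-phase robot travel = 0.4500·0.0800 = 0.0360 m
braking distance = 0.4500²/(2·6.0000) = 0.0169 m
person approaches 1.0000·(0.0800+0.0750) = 0.1550 m
residual clearance needed = 0.0800+0.0200+0.0050 = 0.1050 m
sum ≈ 0.0360+0.0169+0.1550+0.1050 ≈ 0.3129 m = S ✓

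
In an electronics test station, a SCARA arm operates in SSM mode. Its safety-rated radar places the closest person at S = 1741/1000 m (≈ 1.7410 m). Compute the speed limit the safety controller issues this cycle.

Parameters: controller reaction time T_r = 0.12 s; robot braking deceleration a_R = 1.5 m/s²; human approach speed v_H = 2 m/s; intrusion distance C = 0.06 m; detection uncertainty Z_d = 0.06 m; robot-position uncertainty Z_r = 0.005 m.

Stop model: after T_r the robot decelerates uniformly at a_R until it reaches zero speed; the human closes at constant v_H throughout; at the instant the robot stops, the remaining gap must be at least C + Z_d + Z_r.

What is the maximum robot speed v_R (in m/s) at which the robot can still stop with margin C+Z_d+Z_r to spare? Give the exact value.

v_R_max = 4/5 m/s = 0.8000 m/s

collect terms ⇒ (1/3)·v_R² + (109/75)·v_R + (-172/125) = 0
  disc = (109/75)² − 4·(1/3)·(-172/125) = 22201/5625 ; √disc = 149/75
  v_R = (−(109/75) + 149/75) / (2·(1/3)) = 4/5 m/s
check:
T_s = v_R/a_R = (4/5)/(3/2) = 0.5333 s
robot in T_r: 0.8000·0.1200 = 0.0960 m
robot covers 0.8000·0.5333 − ½·1.5000·0.5333² = 0.2133 m while stopping
person approaches 2.0000·(0.1200+0.5333) = 1.3067 m
margins: 0.0600+0.0600+0.0050 = 0.1250 m
sum ≈ 0.0960+0.2133+1.3067+0.1250 ≈ 1.7410 m = S ✓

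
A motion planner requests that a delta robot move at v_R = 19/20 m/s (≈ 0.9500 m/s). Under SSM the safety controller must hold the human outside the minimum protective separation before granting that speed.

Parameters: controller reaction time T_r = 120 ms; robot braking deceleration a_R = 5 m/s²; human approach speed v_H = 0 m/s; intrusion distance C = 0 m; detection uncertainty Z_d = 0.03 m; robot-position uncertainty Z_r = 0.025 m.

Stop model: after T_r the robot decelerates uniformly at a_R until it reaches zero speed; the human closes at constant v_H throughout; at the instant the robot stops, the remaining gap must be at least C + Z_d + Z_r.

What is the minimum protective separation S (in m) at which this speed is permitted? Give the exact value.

S_min = 1037/4000 m = 0.2592 m

T_s = v_R/a_R = (19/20)/5 = 0.1900 s
robot covers v_R·T_r = 0.9500·0.1200 = 0.1140 m before braking
robot covers 0.9500·0.1900 − ½·5.0000·0.1900² = 0.0902 m while stopping
person approaches 0.0000·(0.1200+0.1900) = 0.0000 m
margins: 0.0000+0.0300+0.0250 = 0.0550 m
S_min ≈ 0.1140+0.0902+0.0000+0.0550  ⇒  S_min = 1037/4000 m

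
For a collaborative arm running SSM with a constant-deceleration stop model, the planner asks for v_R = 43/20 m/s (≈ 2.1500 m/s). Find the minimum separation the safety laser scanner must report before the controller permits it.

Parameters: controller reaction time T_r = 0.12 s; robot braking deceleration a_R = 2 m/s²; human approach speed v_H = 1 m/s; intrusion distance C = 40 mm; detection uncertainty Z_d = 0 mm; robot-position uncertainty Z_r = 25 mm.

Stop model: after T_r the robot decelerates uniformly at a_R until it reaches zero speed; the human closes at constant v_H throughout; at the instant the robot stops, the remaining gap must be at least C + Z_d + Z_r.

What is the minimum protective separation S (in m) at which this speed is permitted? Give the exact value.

S_min = 21389/8000 m = 2.6736 m

stop time T_s = (43/20)/2 = 1.0750 s
robot in T_r: 2.1500·0.1200 = 0.2580 m
braking distance = 2.1500²/(2·2.0000) = 1.1556 m
human closes 1.0000·1.1950 = 1.1950 m
C+Z_d+Z_r = 0.0400+0.0000+0.0250 = 0.0650 m
S_min ≈ 0.2580+1.1556+1.1950+0.0650  ⇒  S_min = 21389/8000 m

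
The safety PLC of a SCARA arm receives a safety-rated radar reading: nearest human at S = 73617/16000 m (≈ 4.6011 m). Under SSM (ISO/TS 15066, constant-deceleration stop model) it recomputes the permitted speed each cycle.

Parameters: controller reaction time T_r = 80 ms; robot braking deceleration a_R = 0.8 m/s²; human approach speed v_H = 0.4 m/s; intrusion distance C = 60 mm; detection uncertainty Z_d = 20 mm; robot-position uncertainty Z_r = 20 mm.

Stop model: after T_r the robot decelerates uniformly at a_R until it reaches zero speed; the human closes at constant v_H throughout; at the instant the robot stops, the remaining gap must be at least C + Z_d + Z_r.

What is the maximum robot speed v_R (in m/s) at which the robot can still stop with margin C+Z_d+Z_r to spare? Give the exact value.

v_R_max = 9/4 m/s = 2.2500 m/s

at the boundary: (5/8)·v² + (29/50)·v + (-14301/3200) = 0
  disc = (29/50)² − 4·(5/8)·(-14301/3200) = 1841449/160000 ; √disc = 1357/400
  v_R = (−(29/50) + 1357/400) / (2·(5/8)) = 9/4 m/s
check:
stop time T_s = (9/4)/(4/5) = 2.8125 s
robot in T_r: 2.2500·0.0800 = 0.1800 m
braking distance = 2.2500²/(2·0.8000) = 3.1641 m
human closes 0.4000·2.8925 = 1.1570 m
margins: 0.0600+0.0200+0.0200 = 0.1000 m
sum ≈ 0.1800+3.1641+1.1570+0.1000 ≈ 4.6011 m = S ✓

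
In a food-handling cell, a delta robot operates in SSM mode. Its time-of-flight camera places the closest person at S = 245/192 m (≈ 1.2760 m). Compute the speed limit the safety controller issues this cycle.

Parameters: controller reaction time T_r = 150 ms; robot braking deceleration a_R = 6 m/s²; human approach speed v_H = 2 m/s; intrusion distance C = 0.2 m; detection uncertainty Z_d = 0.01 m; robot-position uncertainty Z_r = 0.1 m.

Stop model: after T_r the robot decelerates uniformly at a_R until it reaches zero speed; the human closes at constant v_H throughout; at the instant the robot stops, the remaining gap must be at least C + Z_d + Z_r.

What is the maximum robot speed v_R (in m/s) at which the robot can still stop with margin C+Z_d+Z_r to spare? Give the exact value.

collect terms ⇒ (1/12)·v_R² + (29/60)·v_R + (-3197/4800) = 0
  disc = (29/60)² − 4·(1/12)·(-3197/4800) = 729/1600 ; √disc = 27/40
  v_R = (−(29/60) + 27/40) / (2·(1/12)) = 23/20 m/s
check:
stop time T_s = (23/20)/6 = 0.1917 s
robot covers v_R·T_r = 1.1500·0.1500 = 0.1725 m before braking
braking distance = 1.1500²/(2·6.0000) = 0.1102 m
human closes 2.0000·0.3417 = 0.6833 m
residual clearance needed = 0.2000+0.0100+0.1000 = 0.3100 m
sum ≈ 0.1725+0.1102+0.6833+0.3100 ≈ 1.2760 m = S ✓

v_R_max = 23/20 m/s = 1.1500 m/s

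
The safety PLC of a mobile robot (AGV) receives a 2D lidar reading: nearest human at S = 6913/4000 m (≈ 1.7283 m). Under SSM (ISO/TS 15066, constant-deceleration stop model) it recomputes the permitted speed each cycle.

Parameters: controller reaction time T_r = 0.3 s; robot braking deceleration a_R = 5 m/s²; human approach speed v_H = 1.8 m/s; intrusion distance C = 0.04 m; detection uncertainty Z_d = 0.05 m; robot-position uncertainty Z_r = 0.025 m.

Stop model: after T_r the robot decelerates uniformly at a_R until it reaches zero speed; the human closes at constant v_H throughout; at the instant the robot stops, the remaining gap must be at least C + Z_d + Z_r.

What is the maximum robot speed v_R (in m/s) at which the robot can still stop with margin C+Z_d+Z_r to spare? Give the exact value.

v_R_max = 27/20 m/s = 1.3500 m/s

at the boundary: (1/10)·v² + (33/50)·v + (-4293/4000) = 0
  disc = (33/50)² − 4·(1/10)·(-4293/4000) = 8649/10000 ; √disc = 93/100
  v_R = (−(33/50) + 93/100) / (2·(1/10)) = 27/20 m/s
check:
braking lasts T_s = (27/20)/5 = 0.2700 s
robot in T_r: 1.3500·0.3000 = 0.4050 m
robot under decel: 1.3500²/(2·5.0000) = 0.1822 m
human closes 1.8000·0.5700 = 1.0260 m
margins: 0.0400+0.0500+0.0250 = 0.1150 m
sum ≈ 0.4050+0.1822+1.0260+0.1150 ≈ 1.7283 m = S ✓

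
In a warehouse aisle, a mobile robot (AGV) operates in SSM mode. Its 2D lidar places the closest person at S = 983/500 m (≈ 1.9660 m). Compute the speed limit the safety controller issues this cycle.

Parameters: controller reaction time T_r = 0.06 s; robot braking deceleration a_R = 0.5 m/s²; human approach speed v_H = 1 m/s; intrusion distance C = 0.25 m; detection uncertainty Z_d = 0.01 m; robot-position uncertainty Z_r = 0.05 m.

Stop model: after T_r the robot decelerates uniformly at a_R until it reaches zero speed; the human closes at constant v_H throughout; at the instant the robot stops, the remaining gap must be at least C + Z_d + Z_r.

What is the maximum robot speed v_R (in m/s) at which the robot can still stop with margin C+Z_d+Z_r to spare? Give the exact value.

quadratic (1)·v² + (103/50)·v + (-399/250) = 0
  disc = (103/50)² − 4·(1)·(-399/250) = 26569/2500 ; √disc = 163/50
  v_R = (−(103/50) + 163/50) / (2·(1)) = 3/5 m/s
check:
stop time T_s = (3/5)/(1/2) = 1.2000 s
robot covers v_R·T_r = 0.6000·0.0600 = 0.0360 m before braking
robot covers 0.6000·1.2000 − ½·0.5000·1.2000² = 0.3600 m while stopping
human over T_r+T_s: 1.0000·(0.0600+1.2000) = 1.2600 m
C+Z_d+Z_r = 0.2500+0.0100+0.0500 = 0.3100 m
sum ≈ 0.0360+0.3600+1.2600+0.3100 ≈ 1.9660 m = S ✓

v_R_max = 3/5 m/s = 0.6000 m/s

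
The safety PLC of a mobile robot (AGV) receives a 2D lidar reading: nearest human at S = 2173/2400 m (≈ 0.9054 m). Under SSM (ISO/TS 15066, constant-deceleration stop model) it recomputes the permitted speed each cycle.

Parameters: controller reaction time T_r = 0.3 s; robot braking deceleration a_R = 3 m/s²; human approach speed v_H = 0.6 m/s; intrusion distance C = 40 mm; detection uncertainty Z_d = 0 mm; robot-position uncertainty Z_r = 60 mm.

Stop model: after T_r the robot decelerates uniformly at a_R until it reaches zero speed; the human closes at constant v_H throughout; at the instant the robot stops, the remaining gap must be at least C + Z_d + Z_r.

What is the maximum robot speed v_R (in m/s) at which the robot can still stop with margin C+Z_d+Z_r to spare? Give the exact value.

v_R_max = 19/20 m/s = 0.9500 m/s

collect terms ⇒ (1/6)·v_R² + (1/2)·v_R + (-1501/2400) = 0
  disc = (1/2)² − 4·(1/6)·(-1501/2400) = 2401/3600 ; √disc = 49/60
  v_R = (−(1/2) + 49/60) / (2·(1/6)) = 19/20 m/s
check:
stop time T_s = (19/20)/3 = 0.3167 s
robot covers v_R·T_r = 0.9500·0.3000 = 0.2850 m before braking
braking distance = 0.9500²/(2·3.0000) = 0.1504 m
human closes 0.6000·0.6167 = 0.3700 m
margins: 0.0400+0.0000+0.0600 = 0.1000 m
sum ≈ 0.2850+0.1504+0.3700+0.1000 ≈ 0.9054 m = S ✓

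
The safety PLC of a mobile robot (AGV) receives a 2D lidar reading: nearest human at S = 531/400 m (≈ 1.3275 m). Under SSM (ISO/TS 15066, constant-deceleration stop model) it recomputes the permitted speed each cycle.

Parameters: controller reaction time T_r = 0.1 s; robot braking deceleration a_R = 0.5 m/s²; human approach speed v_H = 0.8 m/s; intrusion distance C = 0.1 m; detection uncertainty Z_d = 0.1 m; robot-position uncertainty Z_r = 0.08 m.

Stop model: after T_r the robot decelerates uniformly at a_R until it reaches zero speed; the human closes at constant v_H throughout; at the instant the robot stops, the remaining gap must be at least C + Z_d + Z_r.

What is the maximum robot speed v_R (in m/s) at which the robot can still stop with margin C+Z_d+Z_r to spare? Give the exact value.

v_R_max = 9/20 m/s = 0.4500 m/s

at the boundary: (1)·v² + (17/10)·v + (-387/400) = 0
  disc = (17/10)² − 4·(1)·(-387/400) = 169/25 ; √disc = 13/5
  v_R = (−(17/10) + 13/5) / (2·(1)) = 9/20 m/s
check:
T_s = v_R/a_R = (9/20)/(1/2) = 0.9000 s
reaction-phase robot travel = 0.4500·0.1000 = 0.0450 m
robot under decel: 0.4500²/(2·0.5000) = 0.2025 m
human closes 0.8000·1.0000 = 0.8000 m
C+Z_d+Z_r = 0.1000+0.1000+0.0800 = 0.2800 m
sum ≈ 0.0450+0.2025+0.8000+0.2800 ≈ 1.3275 m = S ✓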